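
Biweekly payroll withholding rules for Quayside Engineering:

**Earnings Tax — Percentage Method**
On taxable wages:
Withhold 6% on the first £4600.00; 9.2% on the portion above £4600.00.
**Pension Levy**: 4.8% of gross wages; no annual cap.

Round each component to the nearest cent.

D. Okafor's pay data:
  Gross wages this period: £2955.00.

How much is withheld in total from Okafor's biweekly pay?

Earnings Tax: taxable = £2955.00
  6% × £2955.00 = £177.30
Pension Levy: 4.8% × £2955.00 = £141.84
Total: £177.30 + £141.84 = £319.14

£319.14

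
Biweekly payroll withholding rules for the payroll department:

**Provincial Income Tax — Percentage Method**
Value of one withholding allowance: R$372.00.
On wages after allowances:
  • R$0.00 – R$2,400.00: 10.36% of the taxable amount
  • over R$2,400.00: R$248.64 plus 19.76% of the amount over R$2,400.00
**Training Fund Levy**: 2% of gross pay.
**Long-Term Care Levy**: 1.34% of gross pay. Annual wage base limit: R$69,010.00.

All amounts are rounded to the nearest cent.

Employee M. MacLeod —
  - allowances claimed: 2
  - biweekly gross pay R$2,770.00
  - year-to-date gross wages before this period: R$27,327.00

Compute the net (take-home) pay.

R$2,467.59

Provincial Income Tax: taxable = R$2,770.00 − 2×R$372.00 = R$2,026.00
  10.36% × R$2,026.00 = R$209.89
Training Fund Levy: 2% × R$2,770.00 = R$55.40
Long-Term Care Levy: 1.34% × R$2,770.00 = R$37.12
Total withheld: R$209.89 + R$55.40 + R$37.12 = R$302.41
Net pay: R$2,770.00 − R$302.41 = R$2,467.59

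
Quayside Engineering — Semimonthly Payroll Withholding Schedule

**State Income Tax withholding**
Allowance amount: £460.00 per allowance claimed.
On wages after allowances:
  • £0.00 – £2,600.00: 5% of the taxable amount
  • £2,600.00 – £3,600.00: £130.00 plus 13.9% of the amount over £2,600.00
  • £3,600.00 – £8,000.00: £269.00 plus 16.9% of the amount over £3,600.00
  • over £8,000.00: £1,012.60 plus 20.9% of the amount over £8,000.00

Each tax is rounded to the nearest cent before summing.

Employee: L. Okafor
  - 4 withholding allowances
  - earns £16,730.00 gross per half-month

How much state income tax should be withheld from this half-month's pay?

State Income Tax: taxable = £16,730.00 − 4×£460.00 = £14,890.00
  £1,012.60 + 20.9% × (£14,890.00 − £8,000.00) = £1,012.60 + 20.9% × £6,890.00 = £2,452.61

£2,452.61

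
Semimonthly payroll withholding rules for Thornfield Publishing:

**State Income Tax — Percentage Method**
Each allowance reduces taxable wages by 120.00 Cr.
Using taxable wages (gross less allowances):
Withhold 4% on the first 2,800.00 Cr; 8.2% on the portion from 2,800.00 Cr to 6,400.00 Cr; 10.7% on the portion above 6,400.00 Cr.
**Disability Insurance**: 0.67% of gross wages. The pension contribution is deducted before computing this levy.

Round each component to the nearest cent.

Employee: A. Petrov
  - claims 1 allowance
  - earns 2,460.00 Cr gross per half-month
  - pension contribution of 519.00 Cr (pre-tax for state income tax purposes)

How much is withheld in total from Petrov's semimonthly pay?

State Income Tax: taxable = 2,460.00 Cr − 519.00 Cr − 1×120.00 Cr = 1,821.00 Cr
  4% × 1,821.00 Cr = 72.84 Cr
Disability Insurance: 0.67% × 1,941.00 Cr = 13.00 Cr
Total: 72.84 Cr + 13.00 Cr = 85.84 Cr

85.84 Cr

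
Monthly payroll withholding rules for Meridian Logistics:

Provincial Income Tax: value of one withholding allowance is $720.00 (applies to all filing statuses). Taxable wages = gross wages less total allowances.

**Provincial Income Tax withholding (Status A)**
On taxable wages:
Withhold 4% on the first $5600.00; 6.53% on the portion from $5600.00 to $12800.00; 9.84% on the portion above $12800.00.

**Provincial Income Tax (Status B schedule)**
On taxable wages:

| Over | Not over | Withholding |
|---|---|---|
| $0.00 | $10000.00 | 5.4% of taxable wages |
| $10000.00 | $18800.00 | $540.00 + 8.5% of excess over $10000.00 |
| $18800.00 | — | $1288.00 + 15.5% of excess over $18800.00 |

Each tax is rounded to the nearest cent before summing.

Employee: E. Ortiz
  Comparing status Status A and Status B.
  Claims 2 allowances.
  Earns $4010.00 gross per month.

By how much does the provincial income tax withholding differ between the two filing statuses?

$35.98

Provincial Income Tax (Status A): taxable = $4010.00 − 2×$720.00 = $2570.00
  4% × $2570.00 = $102.80
Provincial Income Tax (Status B): taxable = $4010.00 − 2×$720.00 = $2570.00
  5.4% × $2570.00 = $138.78
Difference: |$102.80 − $138.78| = $35.98 (higher under Status B)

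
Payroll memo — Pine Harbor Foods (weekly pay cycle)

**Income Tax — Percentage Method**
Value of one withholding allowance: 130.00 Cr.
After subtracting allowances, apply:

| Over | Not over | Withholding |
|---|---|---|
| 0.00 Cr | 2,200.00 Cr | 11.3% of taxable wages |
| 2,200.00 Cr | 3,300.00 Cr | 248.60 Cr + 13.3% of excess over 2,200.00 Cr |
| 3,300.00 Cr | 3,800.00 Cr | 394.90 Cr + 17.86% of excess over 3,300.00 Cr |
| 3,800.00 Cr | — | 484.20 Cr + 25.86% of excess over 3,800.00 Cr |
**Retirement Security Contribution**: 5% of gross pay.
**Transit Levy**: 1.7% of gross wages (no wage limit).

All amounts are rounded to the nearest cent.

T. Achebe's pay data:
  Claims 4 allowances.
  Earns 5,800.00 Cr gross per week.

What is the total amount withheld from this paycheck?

1,255.53 Cr

Income Tax: taxable = 5,800.00 Cr − 4×130.00 Cr = 5,280.00 Cr
  484.20 Cr + 25.86% × (5,280.00 Cr − 3,800.00 Cr) = 484.20 Cr + 25.86% × 1,480.00 Cr = 866.93 Cr
Retirement Security Contribution: 5% × 5,800.00 Cr = 290.00 Cr
Transit Levy: 1.7% × 5,800.00 Cr = 98.60 Cr
Total: 866.93 Cr + 290.00 Cr + 98.60 Cr = 1,255.53 Cr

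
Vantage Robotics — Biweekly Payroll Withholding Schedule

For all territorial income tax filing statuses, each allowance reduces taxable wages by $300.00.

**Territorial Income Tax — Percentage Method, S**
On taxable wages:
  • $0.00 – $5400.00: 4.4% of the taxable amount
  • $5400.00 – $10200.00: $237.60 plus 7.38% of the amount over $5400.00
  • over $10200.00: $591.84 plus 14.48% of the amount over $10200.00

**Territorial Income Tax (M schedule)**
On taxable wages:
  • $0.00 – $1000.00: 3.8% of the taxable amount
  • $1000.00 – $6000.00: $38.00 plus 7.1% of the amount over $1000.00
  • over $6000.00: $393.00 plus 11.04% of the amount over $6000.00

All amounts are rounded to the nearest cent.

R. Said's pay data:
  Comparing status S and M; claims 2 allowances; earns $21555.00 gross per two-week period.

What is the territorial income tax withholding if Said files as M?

Territorial Income Tax (M): taxable = $21555.00 − 2×$300.00 = $20955.00
  $393.00 + 11.04% × ($20955.00 − $6000.00) = $393.00 + 11.04% × $14955.00 = $2044.03

$2044.03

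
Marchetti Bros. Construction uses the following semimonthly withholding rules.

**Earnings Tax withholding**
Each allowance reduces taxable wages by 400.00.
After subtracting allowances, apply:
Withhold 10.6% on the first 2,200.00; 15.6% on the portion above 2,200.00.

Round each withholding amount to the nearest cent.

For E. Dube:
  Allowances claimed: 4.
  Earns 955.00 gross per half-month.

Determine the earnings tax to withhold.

Earnings Tax: taxable = 955.00 − 4×400.00 = -645.00
  Taxable ≤ 0 → 0.00

0.00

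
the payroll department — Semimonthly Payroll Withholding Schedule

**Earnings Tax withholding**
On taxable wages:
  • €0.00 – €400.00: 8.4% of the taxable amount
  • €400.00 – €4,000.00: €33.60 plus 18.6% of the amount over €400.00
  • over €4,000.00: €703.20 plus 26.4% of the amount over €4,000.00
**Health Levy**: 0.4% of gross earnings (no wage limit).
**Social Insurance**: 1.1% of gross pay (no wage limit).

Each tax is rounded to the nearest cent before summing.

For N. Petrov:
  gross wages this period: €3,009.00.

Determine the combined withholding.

€564.01

Earnings Tax: taxable = €3,009.00
  €33.60 + 18.6% × (€3,009.00 − €400.00) = €33.60 + 18.6% × €2,609.00 = €518.87
Health Levy: 0.4% × €3,009.00 = €12.04
Social Insurance: 1.1% × €3,009.00 = €33.10
Total: €518.87 + €12.04 + €33.10 = €564.01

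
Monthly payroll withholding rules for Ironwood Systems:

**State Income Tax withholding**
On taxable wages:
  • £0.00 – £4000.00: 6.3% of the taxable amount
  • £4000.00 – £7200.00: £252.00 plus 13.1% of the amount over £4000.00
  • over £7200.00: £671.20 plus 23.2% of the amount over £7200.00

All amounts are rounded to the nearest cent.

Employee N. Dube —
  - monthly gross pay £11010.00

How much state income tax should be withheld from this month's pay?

State Income Tax: taxable = £11010.00
  £671.20 + 23.2% × (£11010.00 − £7200.00) = £671.20 + 23.2% × £3810.00 = £1555.12

£1555.12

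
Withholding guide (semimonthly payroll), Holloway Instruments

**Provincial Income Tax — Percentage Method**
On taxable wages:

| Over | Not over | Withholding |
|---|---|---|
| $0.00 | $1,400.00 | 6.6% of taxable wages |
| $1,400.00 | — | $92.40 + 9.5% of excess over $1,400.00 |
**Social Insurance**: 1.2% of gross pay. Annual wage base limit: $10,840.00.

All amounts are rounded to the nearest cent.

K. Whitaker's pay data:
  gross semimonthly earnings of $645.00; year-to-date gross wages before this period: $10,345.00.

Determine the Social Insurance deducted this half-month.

Social Insurance: cap $10,840.00 − YTD $10,345.00 = $495.00 subject; 1.2% × $495.00 = $5.94

$5.94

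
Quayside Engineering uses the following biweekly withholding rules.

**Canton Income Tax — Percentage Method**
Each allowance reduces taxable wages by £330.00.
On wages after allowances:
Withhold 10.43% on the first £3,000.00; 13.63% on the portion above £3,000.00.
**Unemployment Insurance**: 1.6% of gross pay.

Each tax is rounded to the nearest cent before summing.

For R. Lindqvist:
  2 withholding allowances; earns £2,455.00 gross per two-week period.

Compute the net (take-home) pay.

£2,228.50

Canton Income Tax: taxable = £2,455.00 − 2×£330.00 = £1,795.00
  10.43% × £1,795.00 = £187.22
Unemployment Insurance: 1.6% × £2,455.00 = £39.28
Total withheld: £187.22 + £39.28 = £226.50
Net pay: £2,455.00 − £226.50 = £2,228.50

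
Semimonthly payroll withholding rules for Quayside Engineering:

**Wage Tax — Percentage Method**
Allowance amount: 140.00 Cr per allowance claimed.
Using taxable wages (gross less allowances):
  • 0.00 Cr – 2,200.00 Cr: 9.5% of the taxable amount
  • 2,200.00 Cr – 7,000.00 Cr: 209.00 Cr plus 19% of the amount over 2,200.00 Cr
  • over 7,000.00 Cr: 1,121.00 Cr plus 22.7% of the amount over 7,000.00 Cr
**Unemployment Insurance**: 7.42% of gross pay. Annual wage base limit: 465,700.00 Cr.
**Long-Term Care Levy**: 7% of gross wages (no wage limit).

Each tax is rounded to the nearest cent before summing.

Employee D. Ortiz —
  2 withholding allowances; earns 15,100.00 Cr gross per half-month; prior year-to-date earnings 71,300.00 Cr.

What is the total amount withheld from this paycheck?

Wage Tax: taxable = 15,100.00 Cr − 2×140.00 Cr = 14,820.00 Cr
  1,121.00 Cr + 22.7% × (14,820.00 Cr − 7,000.00 Cr) = 1,121.00 Cr + 22.7% × 7,820.00 Cr = 2,896.14 Cr
Unemployment Insurance: 7.42% × 15,100.00 Cr = 1,120.42 Cr
Long-Term Care Levy: 7% × 15,100.00 Cr = 1,057.00 Cr
Total: 2,896.14 Cr + 1,120.42 Cr + 1,057.00 Cr = 5,073.56 Cr

5,073.56 Cr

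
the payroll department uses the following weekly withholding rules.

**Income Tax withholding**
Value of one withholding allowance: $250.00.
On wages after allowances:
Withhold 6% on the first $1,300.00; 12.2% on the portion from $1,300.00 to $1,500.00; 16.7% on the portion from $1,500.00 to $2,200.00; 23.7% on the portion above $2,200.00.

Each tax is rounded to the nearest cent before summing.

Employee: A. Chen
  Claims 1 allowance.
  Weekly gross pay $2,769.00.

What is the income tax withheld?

$294.90

Income Tax: taxable = $2,769.00 − 1×$250.00 = $2,519.00
  $219.30 + 23.7% × ($2,519.00 − $2,200.00) = $219.30 + 23.7% × $319.00 = $294.90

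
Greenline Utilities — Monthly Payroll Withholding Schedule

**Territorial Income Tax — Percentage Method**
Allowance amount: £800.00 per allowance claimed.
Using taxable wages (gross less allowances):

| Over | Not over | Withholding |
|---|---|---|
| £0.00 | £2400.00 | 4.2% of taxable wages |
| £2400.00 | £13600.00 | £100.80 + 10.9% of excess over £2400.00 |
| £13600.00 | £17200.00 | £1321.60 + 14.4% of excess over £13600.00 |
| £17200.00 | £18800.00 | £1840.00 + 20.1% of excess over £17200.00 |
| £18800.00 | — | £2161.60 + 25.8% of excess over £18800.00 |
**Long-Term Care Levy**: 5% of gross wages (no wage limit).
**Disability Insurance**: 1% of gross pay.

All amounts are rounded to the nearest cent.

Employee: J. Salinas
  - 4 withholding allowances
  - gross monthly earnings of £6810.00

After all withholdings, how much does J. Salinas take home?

£6168.71

Territorial Income Tax: taxable = £6810.00 − 4×£800.00 = £3610.00
  £100.80 + 10.9% × (£3610.00 − £2400.00) = £100.80 + 10.9% × £1210.00 = £232.69
Long-Term Care Levy: 5% × £6810.00 = £340.50
Disability Insurance: 1% × £6810.00 = £68.10
Total withheld: £232.69 + £340.50 + £68.10 = £641.29
Net pay: £6810.00 − £641.29 = £6168.71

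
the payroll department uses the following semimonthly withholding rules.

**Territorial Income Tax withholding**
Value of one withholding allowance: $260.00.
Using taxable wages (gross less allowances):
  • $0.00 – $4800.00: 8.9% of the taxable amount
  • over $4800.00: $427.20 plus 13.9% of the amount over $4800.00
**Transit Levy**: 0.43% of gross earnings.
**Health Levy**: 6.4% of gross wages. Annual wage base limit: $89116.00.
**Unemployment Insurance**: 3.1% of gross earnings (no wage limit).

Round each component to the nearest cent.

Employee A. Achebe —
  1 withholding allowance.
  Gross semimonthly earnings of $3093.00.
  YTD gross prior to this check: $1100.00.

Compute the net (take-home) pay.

Territorial Income Tax: taxable = $3093.00 − 1×$260.00 = $2833.00
  8.9% × $2833.00 = $252.14
Transit Levy: 0.43% × $3093.00 = $13.30
Health Levy: 6.4% × $3093.00 = $197.95
Unemployment Insurance: 3.1% × $3093.00 = $95.88
Total withheld: $252.14 + $13.30 + $197.95 + $95.88 = $559.27
Net pay: $3093.00 − $559.27 = $2533.73

$2533.73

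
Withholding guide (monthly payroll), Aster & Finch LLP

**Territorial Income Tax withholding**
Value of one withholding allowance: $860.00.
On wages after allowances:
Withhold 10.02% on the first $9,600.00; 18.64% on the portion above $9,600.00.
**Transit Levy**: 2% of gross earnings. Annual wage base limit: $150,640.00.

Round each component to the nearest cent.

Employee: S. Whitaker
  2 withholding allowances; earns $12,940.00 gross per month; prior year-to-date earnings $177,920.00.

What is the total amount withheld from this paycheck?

Territorial Income Tax: taxable = $12,940.00 − 2×$860.00 = $11,220.00
  $961.92 + 18.64% × ($11,220.00 − $9,600.00) = $961.92 + 18.64% × $1,620.00 = $1,263.89
Transit Levy: YTD $177,920.00 ≥ cap $150,640.00 → $0.00
Total: $1,263.89 + $0.00 = $1,263.89

$1,263.89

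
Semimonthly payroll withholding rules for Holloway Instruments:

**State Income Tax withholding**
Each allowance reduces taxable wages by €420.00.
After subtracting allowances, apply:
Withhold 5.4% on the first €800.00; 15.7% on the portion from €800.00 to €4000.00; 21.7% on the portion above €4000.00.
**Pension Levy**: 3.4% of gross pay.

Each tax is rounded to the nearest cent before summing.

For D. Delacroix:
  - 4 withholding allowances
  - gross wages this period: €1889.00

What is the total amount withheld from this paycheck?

State Income Tax: taxable = €1889.00 − 4×€420.00 = €209.00
  5.4% × €209.00 = €11.29
Pension Levy: 3.4% × €1889.00 = €64.23
Total: €11.29 + €64.23 = €75.52

€75.52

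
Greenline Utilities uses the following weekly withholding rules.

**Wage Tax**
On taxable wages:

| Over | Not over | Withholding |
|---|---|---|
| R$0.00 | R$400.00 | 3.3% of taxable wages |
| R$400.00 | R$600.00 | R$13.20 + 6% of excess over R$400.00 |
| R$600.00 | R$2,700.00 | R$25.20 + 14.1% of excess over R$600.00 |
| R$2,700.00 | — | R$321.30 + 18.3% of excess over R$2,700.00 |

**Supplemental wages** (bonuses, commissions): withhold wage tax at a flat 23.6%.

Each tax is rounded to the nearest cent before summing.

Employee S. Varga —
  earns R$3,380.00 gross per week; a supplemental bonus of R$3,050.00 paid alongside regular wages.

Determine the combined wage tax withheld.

Wage Tax: taxable = R$3,380.00
  R$321.30 + 18.3% × (R$3,380.00 − R$2,700.00) = R$321.30 + 18.3% × R$680.00 = R$445.74
Supplemental (23.6% flat on bonus): 23.6% × R$3,050.00 = R$719.80
Total wage tax: R$445.74 + R$719.80 = R$1,165.54

R$1,165.54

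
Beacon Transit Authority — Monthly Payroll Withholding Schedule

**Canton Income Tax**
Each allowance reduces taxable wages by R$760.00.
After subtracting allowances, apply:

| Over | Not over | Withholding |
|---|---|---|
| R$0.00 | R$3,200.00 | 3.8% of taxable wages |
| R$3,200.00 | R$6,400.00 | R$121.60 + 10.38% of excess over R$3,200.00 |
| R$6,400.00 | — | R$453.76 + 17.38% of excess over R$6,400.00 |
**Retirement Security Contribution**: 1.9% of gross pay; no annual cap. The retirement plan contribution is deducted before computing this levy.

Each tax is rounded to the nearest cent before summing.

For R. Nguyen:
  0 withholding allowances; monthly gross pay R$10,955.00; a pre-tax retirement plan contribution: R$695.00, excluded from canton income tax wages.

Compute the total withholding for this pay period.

Canton Income Tax: taxable = R$10,955.00 − R$695.00 = R$10,260.00
  R$453.76 + 17.38% × (R$10,260.00 − R$6,400.00) = R$453.76 + 17.38% × R$3,860.00 = R$1,124.63
Retirement Security Contribution: 1.9% × R$10,260.00 = R$194.94
Total: R$1,124.63 + R$194.94 = R$1,319.57

R$1,319.57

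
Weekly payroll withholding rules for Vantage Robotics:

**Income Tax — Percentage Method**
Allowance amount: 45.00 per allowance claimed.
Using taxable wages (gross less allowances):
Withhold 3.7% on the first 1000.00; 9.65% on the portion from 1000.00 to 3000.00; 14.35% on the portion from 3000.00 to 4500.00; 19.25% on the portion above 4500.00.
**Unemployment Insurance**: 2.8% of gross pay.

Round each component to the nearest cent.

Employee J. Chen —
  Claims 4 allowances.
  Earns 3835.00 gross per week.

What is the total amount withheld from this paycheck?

Income Tax: taxable = 3835.00 − 4×45.00 = 3655.00
  230.00 + 14.35% × (3655.00 − 3000.00) = 230.00 + 14.35% × 655.00 = 323.99
Unemployment Insurance: 2.8% × 3835.00 = 107.38
Total: 323.99 + 107.38 = 431.37

431.37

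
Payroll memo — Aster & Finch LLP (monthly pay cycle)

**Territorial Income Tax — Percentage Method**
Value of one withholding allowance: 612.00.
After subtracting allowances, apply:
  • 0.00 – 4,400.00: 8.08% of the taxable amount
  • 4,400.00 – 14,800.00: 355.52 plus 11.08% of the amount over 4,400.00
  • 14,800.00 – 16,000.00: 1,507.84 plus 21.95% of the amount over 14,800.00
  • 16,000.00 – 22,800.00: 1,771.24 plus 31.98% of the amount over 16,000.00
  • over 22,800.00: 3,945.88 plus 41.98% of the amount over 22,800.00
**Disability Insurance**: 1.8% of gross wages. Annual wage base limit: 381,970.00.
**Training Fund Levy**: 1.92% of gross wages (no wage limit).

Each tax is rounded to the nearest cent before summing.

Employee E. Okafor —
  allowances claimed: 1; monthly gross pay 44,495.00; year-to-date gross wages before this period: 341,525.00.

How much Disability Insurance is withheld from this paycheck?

728.01

Disability Insurance: cap 381,970.00 − YTD 341,525.00 = 40,445.00 subject; 1.8% × 40,445.00 = 728.01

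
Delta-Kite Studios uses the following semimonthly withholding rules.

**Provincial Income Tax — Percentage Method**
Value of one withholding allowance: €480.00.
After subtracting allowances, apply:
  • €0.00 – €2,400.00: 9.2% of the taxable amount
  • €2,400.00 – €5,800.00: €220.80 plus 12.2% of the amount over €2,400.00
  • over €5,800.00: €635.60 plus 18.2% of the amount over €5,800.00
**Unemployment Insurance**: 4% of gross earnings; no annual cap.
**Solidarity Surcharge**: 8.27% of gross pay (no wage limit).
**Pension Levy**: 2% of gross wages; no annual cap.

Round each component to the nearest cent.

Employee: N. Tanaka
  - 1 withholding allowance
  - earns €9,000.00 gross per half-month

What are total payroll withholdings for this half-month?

Provincial Income Tax: taxable = €9,000.00 − 1×€480.00 = €8,520.00
  €635.60 + 18.2% × (€8,520.00 − €5,800.00) = €635.60 + 18.2% × €2,720.00 = €1,130.64
Unemployment Insurance: 4% × €9,000.00 = €360.00
Solidarity Surcharge: 8.27% × €9,000.00 = €744.30
Pension Levy: 2% × €9,000.00 = €180.00
Total: €1,130.64 + €360.00 + €744.30 + €180.00 = €2,414.94

€2,414.94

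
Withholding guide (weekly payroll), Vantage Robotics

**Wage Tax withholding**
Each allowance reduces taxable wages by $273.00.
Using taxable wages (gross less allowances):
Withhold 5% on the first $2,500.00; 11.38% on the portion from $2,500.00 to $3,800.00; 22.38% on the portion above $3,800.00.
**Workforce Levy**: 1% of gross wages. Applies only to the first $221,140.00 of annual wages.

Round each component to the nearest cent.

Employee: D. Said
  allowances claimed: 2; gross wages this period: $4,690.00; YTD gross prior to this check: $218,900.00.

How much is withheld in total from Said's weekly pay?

$372.33

Wage Tax: taxable = $4,690.00 − 2×$273.00 = $4,144.00
  $272.94 + 22.38% × ($4,144.00 − $3,800.00) = $272.94 + 22.38% × $344.00 = $349.93
Workforce Levy: cap $221,140.00 − YTD $218,900.00 = $2,240.00 subject; 1% × $2,240.00 = $22.40
Total: $349.93 + $22.40 = $372.33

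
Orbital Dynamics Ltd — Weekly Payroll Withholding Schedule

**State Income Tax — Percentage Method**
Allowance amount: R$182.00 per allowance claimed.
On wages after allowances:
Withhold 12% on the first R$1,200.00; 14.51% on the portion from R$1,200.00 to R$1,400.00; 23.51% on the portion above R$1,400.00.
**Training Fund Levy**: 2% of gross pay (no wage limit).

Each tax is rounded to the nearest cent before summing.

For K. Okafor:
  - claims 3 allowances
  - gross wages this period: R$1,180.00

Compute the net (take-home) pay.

R$1,080.32

State Income Tax: taxable = R$1,180.00 − 3×R$182.00 = R$634.00
  12% × R$634.00 = R$76.08
Training Fund Levy: 2% × R$1,180.00 = R$23.60
Total withheld: R$76.08 + R$23.60 = R$99.68
Net pay: R$1,180.00 − R$99.68 = R$1,080.32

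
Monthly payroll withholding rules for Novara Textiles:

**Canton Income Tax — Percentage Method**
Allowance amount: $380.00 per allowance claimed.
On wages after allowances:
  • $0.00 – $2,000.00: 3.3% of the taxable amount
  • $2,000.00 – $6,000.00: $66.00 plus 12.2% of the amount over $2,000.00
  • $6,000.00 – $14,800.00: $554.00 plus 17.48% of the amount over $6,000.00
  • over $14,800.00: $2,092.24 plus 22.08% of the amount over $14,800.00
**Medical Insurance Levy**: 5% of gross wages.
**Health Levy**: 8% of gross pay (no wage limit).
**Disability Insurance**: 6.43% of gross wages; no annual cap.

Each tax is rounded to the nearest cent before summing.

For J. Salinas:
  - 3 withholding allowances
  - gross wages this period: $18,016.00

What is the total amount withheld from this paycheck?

Canton Income Tax: taxable = $18,016.00 − 3×$380.00 = $16,876.00
  $2,092.24 + 22.08% × ($16,876.00 − $14,800.00) = $2,092.24 + 22.08% × $2,076.00 = $2,550.62
Medical Insurance Levy: 5% × $18,016.00 = $900.80
Health Levy: 8% × $18,016.00 = $1,441.28
Disability Insurance: 6.43% × $18,016.00 = $1,158.43
Total: $2,550.62 + $900.80 + $1,441.28 + $1,158.43 = $6,051.13

$6,051.13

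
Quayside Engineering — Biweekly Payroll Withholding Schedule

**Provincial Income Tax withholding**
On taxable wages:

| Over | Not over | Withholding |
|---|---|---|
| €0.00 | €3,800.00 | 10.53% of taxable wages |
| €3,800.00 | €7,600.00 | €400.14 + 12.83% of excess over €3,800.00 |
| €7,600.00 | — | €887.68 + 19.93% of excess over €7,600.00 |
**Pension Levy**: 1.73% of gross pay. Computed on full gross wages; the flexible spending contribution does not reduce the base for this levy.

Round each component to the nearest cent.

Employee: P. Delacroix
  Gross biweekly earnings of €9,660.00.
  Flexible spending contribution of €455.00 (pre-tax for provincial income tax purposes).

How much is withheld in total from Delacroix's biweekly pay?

Provincial Income Tax: taxable = €9,660.00 − €455.00 = €9,205.00
  €887.68 + 19.93% × (€9,205.00 − €7,600.00) = €887.68 + 19.93% × €1,605.00 = €1,207.56
Pension Levy: 1.73% × €9,660.00 = €167.12
Total: €1,207.56 + €167.12 = €1,374.68

€1,374.68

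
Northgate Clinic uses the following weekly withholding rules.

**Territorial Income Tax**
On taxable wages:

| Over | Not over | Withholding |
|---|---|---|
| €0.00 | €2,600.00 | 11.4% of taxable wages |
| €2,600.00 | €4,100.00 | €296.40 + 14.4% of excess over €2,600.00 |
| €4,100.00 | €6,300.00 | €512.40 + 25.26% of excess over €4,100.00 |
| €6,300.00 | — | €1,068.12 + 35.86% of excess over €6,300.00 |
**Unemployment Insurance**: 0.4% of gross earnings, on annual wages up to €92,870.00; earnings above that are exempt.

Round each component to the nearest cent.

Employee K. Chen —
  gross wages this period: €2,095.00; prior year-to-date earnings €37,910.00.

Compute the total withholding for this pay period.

€247.21

Territorial Income Tax: taxable = €2,095.00
  11.4% × €2,095.00 = €238.83
Unemployment Insurance: 0.4% × €2,095.00 = €8.38
Total: €238.83 + €8.38 = €247.21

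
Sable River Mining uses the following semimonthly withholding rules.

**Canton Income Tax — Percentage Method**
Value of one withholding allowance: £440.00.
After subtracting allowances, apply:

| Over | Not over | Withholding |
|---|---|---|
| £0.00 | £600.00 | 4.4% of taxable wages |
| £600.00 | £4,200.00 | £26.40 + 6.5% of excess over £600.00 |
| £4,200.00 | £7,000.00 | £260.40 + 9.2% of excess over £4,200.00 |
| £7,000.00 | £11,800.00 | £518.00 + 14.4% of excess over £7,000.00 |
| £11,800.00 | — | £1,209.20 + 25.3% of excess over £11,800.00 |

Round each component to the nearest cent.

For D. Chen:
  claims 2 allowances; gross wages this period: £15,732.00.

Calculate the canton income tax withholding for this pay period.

Canton Income Tax: taxable = £15,732.00 − 2×£440.00 = £14,852.00
  £1,209.20 + 25.3% × (£14,852.00 − £11,800.00) = £1,209.20 + 25.3% × £3,052.00 = £1,981.36

£1,981.36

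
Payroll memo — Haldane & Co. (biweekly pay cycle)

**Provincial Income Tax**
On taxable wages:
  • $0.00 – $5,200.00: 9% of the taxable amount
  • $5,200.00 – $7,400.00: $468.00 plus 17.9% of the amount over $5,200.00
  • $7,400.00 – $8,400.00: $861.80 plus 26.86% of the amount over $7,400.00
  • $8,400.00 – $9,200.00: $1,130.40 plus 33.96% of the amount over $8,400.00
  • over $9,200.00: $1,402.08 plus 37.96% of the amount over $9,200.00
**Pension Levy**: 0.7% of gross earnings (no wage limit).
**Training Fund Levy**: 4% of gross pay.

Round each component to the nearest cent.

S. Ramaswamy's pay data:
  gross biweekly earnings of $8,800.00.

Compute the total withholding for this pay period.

Provincial Income Tax: taxable = $8,800.00
  $1,130.40 + 33.96% × ($8,800.00 − $8,400.00) = $1,130.40 + 33.96% × $400.00 = $1,266.24
Pension Levy: 0.7% × $8,800.00 = $61.60
Training Fund Levy: 4% × $8,800.00 = $352.00
Total: $1,266.24 + $61.60 + $352.00 = $1,679.84

$1,679.84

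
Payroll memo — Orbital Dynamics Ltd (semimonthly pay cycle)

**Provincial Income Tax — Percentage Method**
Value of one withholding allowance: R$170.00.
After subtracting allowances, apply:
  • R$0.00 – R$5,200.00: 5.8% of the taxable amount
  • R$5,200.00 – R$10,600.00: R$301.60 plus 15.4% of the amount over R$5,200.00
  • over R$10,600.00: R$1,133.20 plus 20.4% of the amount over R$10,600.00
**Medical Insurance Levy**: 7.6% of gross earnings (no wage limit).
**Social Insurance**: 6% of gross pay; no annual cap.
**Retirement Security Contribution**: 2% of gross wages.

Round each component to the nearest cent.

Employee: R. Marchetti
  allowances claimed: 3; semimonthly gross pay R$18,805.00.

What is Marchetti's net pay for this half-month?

R$13,168.44

Provincial Income Tax: taxable = R$18,805.00 − 3×R$170.00 = R$18,295.00
  R$1,133.20 + 20.4% × (R$18,295.00 − R$10,600.00) = R$1,133.20 + 20.4% × R$7,695.00 = R$2,702.98
Medical Insurance Levy: 7.6% × R$18,805.00 = R$1,429.18
Social Insurance: 6% × R$18,805.00 = R$1,128.30
Retirement Security Contribution: 2% × R$18,805.00 = R$376.10
Total withheld: R$2,702.98 + R$1,429.18 + R$1,128.30 + R$376.10 = R$5,636.56
Net pay: R$18,805.00 − R$5,636.56 = R$13,168.44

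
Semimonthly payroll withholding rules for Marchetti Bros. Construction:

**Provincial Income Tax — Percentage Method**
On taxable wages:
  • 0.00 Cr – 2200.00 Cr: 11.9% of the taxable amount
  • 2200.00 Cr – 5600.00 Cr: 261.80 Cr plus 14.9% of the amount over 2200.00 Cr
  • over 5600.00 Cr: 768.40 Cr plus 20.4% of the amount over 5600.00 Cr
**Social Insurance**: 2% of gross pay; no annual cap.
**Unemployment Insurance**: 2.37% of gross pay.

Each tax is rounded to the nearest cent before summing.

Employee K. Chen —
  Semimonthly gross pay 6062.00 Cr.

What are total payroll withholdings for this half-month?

1127.56 Cr

Provincial Income Tax: taxable = 6062.00 Cr
  768.40 Cr + 20.4% × (6062.00 Cr − 5600.00 Cr) = 768.40 Cr + 20.4% × 462.00 Cr = 862.65 Cr
Social Insurance: 2% × 6062.00 Cr = 121.24 Cr
Unemployment Insurance: 2.37% × 6062.00 Cr = 143.67 Cr
Total: 862.65 Cr + 121.24 Cr + 143.67 Cr = 1127.56 Cr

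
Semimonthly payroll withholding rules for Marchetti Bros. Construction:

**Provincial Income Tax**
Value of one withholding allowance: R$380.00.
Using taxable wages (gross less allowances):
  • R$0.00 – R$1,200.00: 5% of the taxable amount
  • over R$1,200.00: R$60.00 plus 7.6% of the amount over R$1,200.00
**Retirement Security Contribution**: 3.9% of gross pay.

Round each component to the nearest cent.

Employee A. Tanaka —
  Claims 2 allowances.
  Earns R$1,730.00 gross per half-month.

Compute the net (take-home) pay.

R$1,614.03

Provincial Income Tax: taxable = R$1,730.00 − 2×R$380.00 = R$970.00
  5% × R$970.00 = R$48.50
Retirement Security Contribution: 3.9% × R$1,730.00 = R$67.47
Total withheld: R$48.50 + R$67.47 = R$115.97
Net pay: R$1,730.00 − R$115.97 = R$1,614.03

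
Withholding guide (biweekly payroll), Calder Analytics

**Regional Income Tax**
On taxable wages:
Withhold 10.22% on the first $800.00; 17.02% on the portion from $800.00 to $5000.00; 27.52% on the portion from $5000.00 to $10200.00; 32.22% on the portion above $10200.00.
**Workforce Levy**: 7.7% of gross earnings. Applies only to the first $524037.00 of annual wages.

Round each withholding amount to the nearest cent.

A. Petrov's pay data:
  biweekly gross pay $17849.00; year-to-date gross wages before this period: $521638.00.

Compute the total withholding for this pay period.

$4876.87

Regional Income Tax: taxable = $17849.00
  $2227.64 + 32.22% × ($17849.00 − $10200.00) = $2227.64 + 32.22% × $7649.00 = $4692.15
Workforce Levy: cap $524037.00 − YTD $521638.00 = $2399.00 subject; 7.7% × $2399.00 = $184.72
Total: $4692.15 + $184.72 = $4876.87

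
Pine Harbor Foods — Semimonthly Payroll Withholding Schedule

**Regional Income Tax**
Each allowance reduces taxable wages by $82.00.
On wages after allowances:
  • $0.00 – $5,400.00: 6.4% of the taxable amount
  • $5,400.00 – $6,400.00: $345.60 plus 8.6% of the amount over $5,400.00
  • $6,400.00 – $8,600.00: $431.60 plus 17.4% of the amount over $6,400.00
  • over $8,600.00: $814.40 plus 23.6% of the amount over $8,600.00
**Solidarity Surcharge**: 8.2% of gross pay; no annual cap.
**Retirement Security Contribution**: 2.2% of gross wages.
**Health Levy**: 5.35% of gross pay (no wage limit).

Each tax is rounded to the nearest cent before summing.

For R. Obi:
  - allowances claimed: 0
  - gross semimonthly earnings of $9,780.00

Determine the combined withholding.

$2,633.23

Regional Income Tax: taxable = $9,780.00
  $814.40 + 23.6% × ($9,780.00 − $8,600.00) = $814.40 + 23.6% × $1,180.00 = $1,092.88
Solidarity Surcharge: 8.2% × $9,780.00 = $801.96
Retirement Security Contribution: 2.2% × $9,780.00 = $215.16
Health Levy: 5.35% × $9,780.00 = $523.23
Total: $1,092.88 + $801.96 + $215.16 + $523.23 = $2,633.23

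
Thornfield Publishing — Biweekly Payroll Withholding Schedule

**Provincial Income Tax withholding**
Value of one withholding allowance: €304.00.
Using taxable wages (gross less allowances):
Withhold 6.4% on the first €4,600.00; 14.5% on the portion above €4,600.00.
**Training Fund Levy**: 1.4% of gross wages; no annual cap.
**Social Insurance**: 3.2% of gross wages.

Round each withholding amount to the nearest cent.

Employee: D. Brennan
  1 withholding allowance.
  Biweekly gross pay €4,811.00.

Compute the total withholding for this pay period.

Provincial Income Tax: taxable = €4,811.00 − 1×€304.00 = €4,507.00
  6.4% × €4,507.00 = €288.45
Training Fund Levy: 1.4% × €4,811.00 = €67.35
Social Insurance: 3.2% × €4,811.00 = €153.95
Total: €288.45 + €67.35 + €153.95 = €509.75

€509.75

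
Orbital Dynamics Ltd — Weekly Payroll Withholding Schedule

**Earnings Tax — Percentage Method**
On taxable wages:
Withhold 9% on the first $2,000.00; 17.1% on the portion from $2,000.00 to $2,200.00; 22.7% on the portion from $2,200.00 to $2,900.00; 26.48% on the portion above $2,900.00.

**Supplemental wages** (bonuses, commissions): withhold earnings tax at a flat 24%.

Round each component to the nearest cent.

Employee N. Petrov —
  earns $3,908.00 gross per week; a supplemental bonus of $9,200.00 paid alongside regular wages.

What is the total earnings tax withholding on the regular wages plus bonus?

Earnings Tax: taxable = $3,908.00
  $373.10 + 26.48% × ($3,908.00 − $2,900.00) = $373.10 + 26.48% × $1,008.00 = $640.02
Supplemental (24% flat on bonus): 24% × $9,200.00 = $2,208.00
Total earnings tax: $640.02 + $2,208.00 = $2,848.02

$2,848.02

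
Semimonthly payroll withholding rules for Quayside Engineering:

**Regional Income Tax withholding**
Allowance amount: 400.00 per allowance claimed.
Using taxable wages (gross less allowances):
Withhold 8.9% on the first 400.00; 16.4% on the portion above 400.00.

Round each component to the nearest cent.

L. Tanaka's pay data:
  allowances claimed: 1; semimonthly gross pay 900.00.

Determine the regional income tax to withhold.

52.00

Regional Income Tax: taxable = 900.00 − 1×400.00 = 500.00
  35.60 + 16.4% × (500.00 − 400.00) = 35.60 + 16.4% × 100.00 = 52.00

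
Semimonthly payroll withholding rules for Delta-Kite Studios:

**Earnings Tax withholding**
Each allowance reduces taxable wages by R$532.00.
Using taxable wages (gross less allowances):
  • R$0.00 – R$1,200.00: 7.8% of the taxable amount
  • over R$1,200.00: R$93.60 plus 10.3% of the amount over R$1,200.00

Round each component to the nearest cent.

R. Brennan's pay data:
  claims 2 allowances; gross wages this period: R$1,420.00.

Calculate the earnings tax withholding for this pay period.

R$27.77

Earnings Tax: taxable = R$1,420.00 − 2×R$532.00 = R$356.00
  7.8% × R$356.00 = R$27.77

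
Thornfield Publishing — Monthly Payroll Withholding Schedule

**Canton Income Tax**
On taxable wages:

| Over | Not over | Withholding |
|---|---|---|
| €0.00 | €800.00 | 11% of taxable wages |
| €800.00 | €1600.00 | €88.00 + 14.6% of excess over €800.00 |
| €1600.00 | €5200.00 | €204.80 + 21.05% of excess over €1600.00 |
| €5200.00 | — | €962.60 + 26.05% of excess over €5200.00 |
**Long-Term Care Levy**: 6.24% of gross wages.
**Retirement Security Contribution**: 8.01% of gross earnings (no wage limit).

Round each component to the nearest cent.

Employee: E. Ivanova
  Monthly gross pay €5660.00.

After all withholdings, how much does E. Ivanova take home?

€3771.02

Canton Income Tax: taxable = €5660.00
  €962.60 + 26.05% × (€5660.00 − €5200.00) = €962.60 + 26.05% × €460.00 = €1082.43
Long-Term Care Levy: 6.24% × €5660.00 = €353.18
Retirement Security Contribution: 8.01% × €5660.00 = €453.37
Total withheld: €1082.43 + €353.18 + €453.37 = €1888.98
Net pay: €5660.00 − €1888.98 = €3771.02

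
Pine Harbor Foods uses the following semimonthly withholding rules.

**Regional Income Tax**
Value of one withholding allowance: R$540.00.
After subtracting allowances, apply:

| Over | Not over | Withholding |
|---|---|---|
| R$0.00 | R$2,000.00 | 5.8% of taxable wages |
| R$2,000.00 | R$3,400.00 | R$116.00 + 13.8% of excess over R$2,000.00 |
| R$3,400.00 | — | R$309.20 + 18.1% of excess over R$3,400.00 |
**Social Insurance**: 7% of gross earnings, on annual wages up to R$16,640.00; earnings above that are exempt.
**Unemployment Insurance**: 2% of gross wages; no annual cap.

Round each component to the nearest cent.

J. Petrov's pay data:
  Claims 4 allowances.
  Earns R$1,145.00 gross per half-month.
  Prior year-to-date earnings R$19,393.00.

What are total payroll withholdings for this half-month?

R$22.90

Regional Income Tax: taxable = R$1,145.00 − 4×R$540.00 = R$-1,015.00
  Taxable ≤ 0 → R$0.00
Social Insurance: YTD R$19,393.00 ≥ cap R$16,640.00 → R$0.00
Unemployment Insurance: 2% × R$1,145.00 = R$22.90
Total: R$0.00 + R$0.00 + R$22.90 = R$22.90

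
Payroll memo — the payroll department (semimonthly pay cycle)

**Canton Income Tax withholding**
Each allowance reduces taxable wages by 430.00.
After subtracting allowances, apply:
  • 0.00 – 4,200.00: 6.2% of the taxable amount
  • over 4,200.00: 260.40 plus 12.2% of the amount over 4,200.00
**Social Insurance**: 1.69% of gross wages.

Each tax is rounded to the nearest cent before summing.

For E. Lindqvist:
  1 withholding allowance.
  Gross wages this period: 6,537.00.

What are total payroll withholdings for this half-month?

Canton Income Tax: taxable = 6,537.00 − 1×430.00 = 6,107.00
  260.40 + 12.2% × (6,107.00 − 4,200.00) = 260.40 + 12.2% × 1,907.00 = 493.05
Social Insurance: 1.69% × 6,537.00 = 110.48
Total: 493.05 + 110.48 = 603.53

603.53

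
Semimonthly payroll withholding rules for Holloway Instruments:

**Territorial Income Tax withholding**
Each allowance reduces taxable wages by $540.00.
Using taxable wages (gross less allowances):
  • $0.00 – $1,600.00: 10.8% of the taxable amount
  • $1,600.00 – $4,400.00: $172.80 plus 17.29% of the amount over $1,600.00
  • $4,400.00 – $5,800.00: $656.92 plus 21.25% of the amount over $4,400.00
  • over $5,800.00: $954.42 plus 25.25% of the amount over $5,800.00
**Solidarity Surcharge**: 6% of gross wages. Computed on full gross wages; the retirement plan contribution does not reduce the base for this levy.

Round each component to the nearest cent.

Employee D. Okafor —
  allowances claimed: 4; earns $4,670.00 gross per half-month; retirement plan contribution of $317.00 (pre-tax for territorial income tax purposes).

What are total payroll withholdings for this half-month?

Territorial Income Tax: taxable = $4,670.00 − $317.00 − 4×$540.00 = $2,193.00
  $172.80 + 17.29% × ($2,193.00 − $1,600.00) = $172.80 + 17.29% × $593.00 = $275.33
Solidarity Surcharge: 6% × $4,670.00 = $280.20
Total: $275.33 + $280.20 = $555.53

$555.53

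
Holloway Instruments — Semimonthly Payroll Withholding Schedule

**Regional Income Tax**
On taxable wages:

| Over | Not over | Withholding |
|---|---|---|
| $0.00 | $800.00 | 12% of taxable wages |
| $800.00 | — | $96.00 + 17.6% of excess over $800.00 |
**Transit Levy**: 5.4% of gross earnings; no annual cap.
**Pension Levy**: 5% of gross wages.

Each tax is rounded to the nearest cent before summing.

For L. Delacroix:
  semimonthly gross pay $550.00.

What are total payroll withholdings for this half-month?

$123.20

Regional Income Tax: taxable = $550.00
  12% × $550.00 = $66.00
Transit Levy: 5.4% × $550.00 = $29.70
Pension Levy: 5% × $550.00 = $27.50
Total: $66.00 + $29.70 + $27.50 = $123.20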